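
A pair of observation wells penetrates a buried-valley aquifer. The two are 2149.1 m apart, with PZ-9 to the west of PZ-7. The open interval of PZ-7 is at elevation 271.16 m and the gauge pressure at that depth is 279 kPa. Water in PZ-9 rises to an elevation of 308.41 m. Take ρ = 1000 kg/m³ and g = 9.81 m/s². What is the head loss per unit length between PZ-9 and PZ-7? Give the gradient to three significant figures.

Pressure head at PZ-7: ψ = P/(ρg) = 279×1000 / (1000 × 9.81) = 28.44 m.
Total head at PZ-7: h = z + ψ = 271.16 + 28.44 = 299.60 m.
Total head at PZ-9: h = 308.41 m (water level in the piezometer is the total head).
Head difference: h(PZ-7) − h(PZ-9) = 299.60 − 308.41 = -8.81 m.
Hydraulic gradient: i = |Δh| / L = 8.81 / 2149.1 = 0.00410.

i ≈ 0.00410 m/m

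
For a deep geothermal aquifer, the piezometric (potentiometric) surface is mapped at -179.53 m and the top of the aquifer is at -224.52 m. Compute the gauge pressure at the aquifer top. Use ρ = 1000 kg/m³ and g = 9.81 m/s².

Pressure head at the aquifer top: ψ = h − z = -179.53 − (-224.52) = 44.99 m.
P = ρgψ = 1000 × 9.81 × 44.99 = 441352 Pa ≈ 441 kPa.

P ≈ 441 kPa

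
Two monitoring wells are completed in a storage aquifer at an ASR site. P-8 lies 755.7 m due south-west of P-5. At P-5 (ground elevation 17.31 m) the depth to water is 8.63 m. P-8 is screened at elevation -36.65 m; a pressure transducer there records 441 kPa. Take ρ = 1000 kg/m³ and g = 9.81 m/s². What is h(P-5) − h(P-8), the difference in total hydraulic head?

Total head at P-5: h = 17.31 − 8.63 = 8.68 m.
Pressure head at P-8: ψ = P/(ρg) = 441×1000 / (1000 × 9.81) = 44.95 m.
Total head at P-8: h = z + ψ = -36.65 + 44.95 = 8.30 m.
Head difference: h(P-5) − h(P-8) = 8.68 − 8.30 = 0.38 m.

Δh ≈ 0.38 m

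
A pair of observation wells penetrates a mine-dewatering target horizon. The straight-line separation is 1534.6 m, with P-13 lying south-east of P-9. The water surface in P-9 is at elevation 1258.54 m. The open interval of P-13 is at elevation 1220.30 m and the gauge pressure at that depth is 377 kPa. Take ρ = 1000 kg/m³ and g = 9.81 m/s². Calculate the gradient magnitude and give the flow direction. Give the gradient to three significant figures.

Total head at P-9: h = 1258.54 m (water level in the piezometer is the total head).
Pressure head at P-13: ψ = P/(ρg) = 377×1000 / (1000 × 9.81) = 38.43 m.
Total head at P-13: h = z + ψ = 1220.30 + 38.43 = 1258.73 m.
Head difference: h(P-9) − h(P-13) = 1258.54 − 1258.73 = -0.19 m.
Hydraulic gradient: i = |Δh| / L = 0.19 / 1534.6 = 0.000124.
Flow is from higher to lower head: from P-13 toward P-9, i.e. toward the north-west.

i ≈ 0.000124; groundwater flows toward the north-west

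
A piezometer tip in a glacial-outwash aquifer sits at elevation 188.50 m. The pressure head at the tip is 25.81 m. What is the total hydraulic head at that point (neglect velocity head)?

h = z + ψ = 188.50 + 25.81 = 214.31 m.

h ≈ 214.31 m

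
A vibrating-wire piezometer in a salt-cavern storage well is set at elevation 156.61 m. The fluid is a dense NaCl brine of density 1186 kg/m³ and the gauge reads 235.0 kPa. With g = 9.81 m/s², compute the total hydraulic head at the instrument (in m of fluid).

h ≈ 176.81 m

ψ = P/(ρg) = 235.0×1000 / (1186 × 9.81) = 20.20 m.
h = z + ψ = 156.61 + 20.20 = 176.81 m.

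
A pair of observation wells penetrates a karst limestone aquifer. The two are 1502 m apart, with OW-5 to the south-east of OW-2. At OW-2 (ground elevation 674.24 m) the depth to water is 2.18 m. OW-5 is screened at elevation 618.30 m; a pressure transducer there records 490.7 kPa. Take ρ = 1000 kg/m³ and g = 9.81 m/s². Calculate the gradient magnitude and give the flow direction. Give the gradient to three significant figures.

i ≈ 0.00249; groundwater flows toward the south-east

Total head at OW-2: h = 674.24 − 2.18 = 672.06 m.
Pressure head at OW-5: ψ = P/(ρg) = 490.7×1000 / (1000 × 9.81) = 50.02 m.
Total head at OW-5: h = z + ψ = 618.30 + 50.02 = 668.32 m.
Head difference: h(OW-2) − h(OW-5) = 672.06 − 668.32 = 3.74 m.
Hydraulic gradient: i = |Δh| / L = 3.74 / 1502 = 0.00249.
Flow is from higher to lower head: from OW-2 toward OW-5, i.e. toward the south-east.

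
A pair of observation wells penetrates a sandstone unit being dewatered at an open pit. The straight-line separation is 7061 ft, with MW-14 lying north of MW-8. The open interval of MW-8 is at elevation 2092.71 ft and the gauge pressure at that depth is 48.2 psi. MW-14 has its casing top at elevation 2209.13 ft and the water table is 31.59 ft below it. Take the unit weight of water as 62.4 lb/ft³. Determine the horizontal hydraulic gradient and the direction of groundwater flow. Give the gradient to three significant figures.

i ≈ 0.00374; groundwater flows toward the north

Pressure head at MW-8: ψ = 144·P/γ = 144 × 48.2 / 62.4 = 111.23 ft.
Total head at MW-8: h = z + ψ = 2092.71 + 111.23 = 2203.94 ft.
Total head at MW-14: h = 2209.13 − 31.59 = 2177.54 ft.
Head difference: h(MW-8) − h(MW-14) = 2203.94 − 2177.54 = 26.40 ft.
Hydraulic gradient: i = |Δh| / L = 26.40 / 7061 = 0.00374.
Flow is from higher to lower head: from MW-8 toward MW-14, i.e. toward the north.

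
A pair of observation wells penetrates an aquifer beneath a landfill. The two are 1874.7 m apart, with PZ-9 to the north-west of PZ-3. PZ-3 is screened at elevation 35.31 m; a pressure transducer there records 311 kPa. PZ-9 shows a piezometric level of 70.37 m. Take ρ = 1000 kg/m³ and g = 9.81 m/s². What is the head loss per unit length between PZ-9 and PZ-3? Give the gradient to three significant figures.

Pressure head at PZ-3: ψ = P/(ρg) = 311×1000 / (1000 × 9.81) = 31.70 m.
Total head at PZ-3: h = z + ψ = 35.31 + 31.70 = 67.01 m.
Total head at PZ-9: h = 70.37 m (water level in the piezometer is the total head).
Head difference: h(PZ-3) − h(PZ-9) = 67.01 − 70.37 = -3.36 m.
Hydraulic gradient: i = |Δh| / L = 3.36 / 1874.7 = 0.00179.

i ≈ 0.00179 m/m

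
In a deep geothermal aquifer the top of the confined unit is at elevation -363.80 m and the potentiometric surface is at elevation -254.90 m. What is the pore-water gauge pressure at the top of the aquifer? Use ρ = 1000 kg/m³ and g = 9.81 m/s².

P ≈ 1070 kPa

Pressure head at the aquifer top: ψ = h − z = -254.90 − (-363.80) = 108.90 m.
P = ρgψ = 1000 × 9.81 × 108.90 = 1068309 Pa ≈ 1070 kPa.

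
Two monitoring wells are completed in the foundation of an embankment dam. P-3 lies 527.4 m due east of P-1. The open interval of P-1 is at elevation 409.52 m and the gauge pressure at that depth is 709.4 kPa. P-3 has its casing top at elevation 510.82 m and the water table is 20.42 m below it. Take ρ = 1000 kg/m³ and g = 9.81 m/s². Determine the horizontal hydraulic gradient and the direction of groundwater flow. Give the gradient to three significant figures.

i ≈ 0.0162; groundwater flows toward the west

Pressure head at P-1: ψ = P/(ρg) = 709.4×1000 / (1000 × 9.81) = 72.31 m.
Total head at P-1: h = z + ψ = 409.52 + 72.31 = 481.83 m.
Total head at P-3: h = 510.82 − 20.42 = 490.40 m.
Head difference: h(P-1) − h(P-3) = 481.83 − 490.40 = -8.57 m.
Hydraulic gradient: i = |Δh| / L = 8.57 / 527.4 = 0.0162.
Flow is from higher to lower head: from P-3 toward P-1, i.e. toward the west.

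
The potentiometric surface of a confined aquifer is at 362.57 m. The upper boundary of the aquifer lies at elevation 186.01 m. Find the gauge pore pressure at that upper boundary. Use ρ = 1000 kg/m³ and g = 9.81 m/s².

P ≈ 1730 kPa

Pressure head at the aquifer top: ψ = h − z = 362.57 − 186.01 = 176.56 m.
P = ρgψ = 1000 × 9.81 × 176.56 = 1732054 Pa ≈ 1730 kPa.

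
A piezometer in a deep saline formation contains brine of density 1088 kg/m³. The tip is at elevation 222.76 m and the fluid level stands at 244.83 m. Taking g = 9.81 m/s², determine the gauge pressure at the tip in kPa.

Pressure head ψ = h − z = 244.83 − 222.76 = 22.07 m.
P = ρgψ = 1088 × 9.81 × 22.07 = 235559 Pa ≈ 236 kPa.

P ≈ 236 kPa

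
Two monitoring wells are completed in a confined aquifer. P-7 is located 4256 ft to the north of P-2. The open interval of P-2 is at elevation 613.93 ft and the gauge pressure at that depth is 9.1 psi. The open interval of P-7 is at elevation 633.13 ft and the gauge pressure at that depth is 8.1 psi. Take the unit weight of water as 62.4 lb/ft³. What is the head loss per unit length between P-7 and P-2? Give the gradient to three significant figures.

Pressure head at P-2: ψ = 144·P/γ = 144 × 9.1 / 62.4 = 21.00 ft.
Total head at P-2: h = z + ψ = 613.93 + 21.00 = 634.93 ft.
Pressure head at P-7: ψ = 144·P/γ = 144 × 8.1 / 62.4 = 18.69 ft.
Total head at P-7: h = z + ψ = 633.13 + 18.69 = 651.82 ft.
Head difference: h(P-2) − h(P-7) = 634.93 − 651.82 = -16.89 ft.
Hydraulic gradient: i = |Δh| / L = 16.89 / 4256 = 0.00397.

i ≈ 0.00397 ft/ft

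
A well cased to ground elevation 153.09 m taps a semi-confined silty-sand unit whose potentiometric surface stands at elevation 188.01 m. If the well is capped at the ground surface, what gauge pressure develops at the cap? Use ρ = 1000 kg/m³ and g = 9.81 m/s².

P ≈ 343 kPa

Head above the cap: Δh = 188.01 − 153.09 = 34.92 m.
P = ρgΔh = 1000 × 9.81 × 34.92 = 342565 Pa ≈ 343 kPa.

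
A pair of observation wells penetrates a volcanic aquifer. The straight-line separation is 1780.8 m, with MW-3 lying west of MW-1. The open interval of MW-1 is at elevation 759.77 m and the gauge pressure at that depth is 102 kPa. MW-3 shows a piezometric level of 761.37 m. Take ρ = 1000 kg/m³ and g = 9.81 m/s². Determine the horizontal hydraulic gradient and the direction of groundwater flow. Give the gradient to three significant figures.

i ≈ 0.00494; groundwater flows toward the west

Pressure head at MW-1: ψ = P/(ρg) = 102×1000 / (1000 × 9.81) = 10.40 m.
Total head at MW-1: h = z + ψ = 759.77 + 10.40 = 770.17 m.
Total head at MW-3: h = 761.37 m (water level in the piezometer is the total head).
Head difference: h(MW-1) − h(MW-3) = 770.17 − 761.37 = 8.80 m.
Hydraulic gradient: i = |Δh| / L = 8.80 / 1780.8 = 0.00494.
Flow is from higher to lower head: from MW-1 toward MW-3, i.e. toward the west.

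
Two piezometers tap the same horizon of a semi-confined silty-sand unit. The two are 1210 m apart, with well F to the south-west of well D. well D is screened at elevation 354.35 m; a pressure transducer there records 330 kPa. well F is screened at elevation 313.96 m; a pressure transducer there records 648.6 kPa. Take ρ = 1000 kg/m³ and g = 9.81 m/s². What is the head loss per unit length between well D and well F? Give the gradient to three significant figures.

i ≈ 0.00654 m/m

Pressure head at well D: ψ = P/(ρg) = 330×1000 / (1000 × 9.81) = 33.64 m.
Total head at well D: h = z + ψ = 354.35 + 33.64 = 387.99 m.
Pressure head at well F: ψ = P/(ρg) = 648.6×1000 / (1000 × 9.81) = 66.12 m.
Total head at well F: h = z + ψ = 313.96 + 66.12 = 380.08 m.
Head difference: h(well D) − h(well F) = 387.99 − 380.08 = 7.91 m.
Hydraulic gradient: i = |Δh| / L = 7.91 / 1210 = 0.00654.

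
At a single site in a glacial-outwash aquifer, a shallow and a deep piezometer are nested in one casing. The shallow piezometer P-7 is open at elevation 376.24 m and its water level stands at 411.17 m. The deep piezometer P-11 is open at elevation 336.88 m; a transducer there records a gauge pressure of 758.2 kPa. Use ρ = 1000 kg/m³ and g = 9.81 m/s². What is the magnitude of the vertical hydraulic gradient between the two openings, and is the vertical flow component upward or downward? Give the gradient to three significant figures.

|i_v| ≈ 0.0762; vertical flow is upward

Total head at P-7: h = 411.17 m (water level in the standpipe).
Pressure head at P-11: ψ = P/(ρg) = 758.2×1000 / (1000 × 9.81) = 77.29 m.
Total head at P-11: h = z + ψ = 336.88 + 77.29 = 414.17 m.
Δh = h(P-7) − h(P-11) = 411.17 − 414.17 = -3.00 m.
Vertical separation Δz = 376.24 − 336.88 = 39.36 m.
|i_v| = |Δh| / Δz = 3.00 / 39.36 = 0.0762.
Head is higher in the deep piezometer, so vertical flow is upward (discharge condition).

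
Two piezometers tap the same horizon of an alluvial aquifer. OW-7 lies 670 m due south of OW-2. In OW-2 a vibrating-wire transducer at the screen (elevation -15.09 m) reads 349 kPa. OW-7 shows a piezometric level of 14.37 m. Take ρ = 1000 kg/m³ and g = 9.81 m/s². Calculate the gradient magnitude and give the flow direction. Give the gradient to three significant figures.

i ≈ 0.00913; groundwater flows toward the south

Pressure head at OW-2: ψ = P/(ρg) = 349×1000 / (1000 × 9.81) = 35.58 m.
Total head at OW-2: h = z + ψ = -15.09 + 35.58 = 20.49 m.
Total head at OW-7: h = 14.37 m (water level in the piezometer is the total head).
Head difference: h(OW-2) − h(OW-7) = 20.49 − 14.37 = 6.12 m.
Hydraulic gradient: i = |Δh| / L = 6.12 / 670 = 0.00913.
Flow is from higher to lower head: from OW-2 toward OW-7, i.e. toward the south.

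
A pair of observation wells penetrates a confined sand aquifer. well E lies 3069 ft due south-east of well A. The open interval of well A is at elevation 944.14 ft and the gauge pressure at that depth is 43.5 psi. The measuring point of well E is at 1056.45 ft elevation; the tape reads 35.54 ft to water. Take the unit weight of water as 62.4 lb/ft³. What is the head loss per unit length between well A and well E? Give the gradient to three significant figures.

Pressure head at well A: ψ = 144·P/γ = 144 × 43.5 / 62.4 = 100.38 ft.
Total head at well A: h = z + ψ = 944.14 + 100.38 = 1044.52 ft.
Total head at well E: h = 1056.45 − 35.54 = 1020.91 ft.
Head difference: h(well A) − h(well E) = 1044.52 − 1020.91 = 23.61 ft.
Hydraulic gradient: i = |Δh| / L = 23.61 / 3069 = 0.00769.

i ≈ 0.00769 ft/ft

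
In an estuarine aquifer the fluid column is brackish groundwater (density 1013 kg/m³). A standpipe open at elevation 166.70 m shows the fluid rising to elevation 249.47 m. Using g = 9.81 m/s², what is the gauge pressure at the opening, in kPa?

Pressure head ψ = h − z = 249.47 − 166.70 = 82.77 m.
P = ρgψ = 1013 × 9.81 × 82.77 = 822529 Pa ≈ 823 kPa.

P ≈ 823 kPa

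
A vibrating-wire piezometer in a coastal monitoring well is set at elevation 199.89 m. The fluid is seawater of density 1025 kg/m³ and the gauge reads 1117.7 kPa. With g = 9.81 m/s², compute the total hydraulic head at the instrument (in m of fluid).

ψ = P/(ρg) = 1117.7×1000 / (1025 × 9.81) = 111.16 m.
h = z + ψ = 199.89 + 111.16 = 311.05 m.

h ≈ 311.05 m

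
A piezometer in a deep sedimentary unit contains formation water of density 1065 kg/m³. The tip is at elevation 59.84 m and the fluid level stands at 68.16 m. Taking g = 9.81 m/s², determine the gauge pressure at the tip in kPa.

P ≈ 86.9 kPa

Pressure head ψ = h − z = 68.16 − 59.84 = 8.32 m.
P = ρgψ = 1065 × 9.81 × 8.32 = 86924 Pa ≈ 86.9 kPa.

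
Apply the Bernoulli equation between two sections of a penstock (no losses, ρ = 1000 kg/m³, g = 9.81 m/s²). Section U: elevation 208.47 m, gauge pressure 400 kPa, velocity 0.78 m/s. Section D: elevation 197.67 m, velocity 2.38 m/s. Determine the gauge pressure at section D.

P₂ ≈ 503 kPa

Pressure head at U: ψ₁ = P₁/(ρg) = 400×1000 / (1000 × 9.81) = 40.77 m.
Velocity heads: v₁²/2g = 0.78²/19.62 = 0.031 m; v₂²/2g = 2.38²/19.62 = 0.289 m.
Total head H = z₁ + ψ₁ + v₁²/2g = 208.47 + 40.77 + 0.031 = 249.27 m.
ψ₂ = H − z₂ − v₂²/2g = 249.27 − 197.67 − 0.289 = 51.31 m.
P₂ = ρgψ₂ = 1000 × 9.81 × 51.31 ≈ 503 kPa.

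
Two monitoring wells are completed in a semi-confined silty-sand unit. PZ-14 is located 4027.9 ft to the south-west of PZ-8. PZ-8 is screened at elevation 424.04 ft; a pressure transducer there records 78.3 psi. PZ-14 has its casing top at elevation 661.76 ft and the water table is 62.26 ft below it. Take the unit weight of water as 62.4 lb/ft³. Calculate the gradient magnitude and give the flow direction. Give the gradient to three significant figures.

i ≈ 0.00130; groundwater flows toward the south-west

Pressure head at PZ-8: ψ = 144·P/γ = 144 × 78.3 / 62.4 = 180.69 ft.
Total head at PZ-8: h = z + ψ = 424.04 + 180.69 = 604.73 ft.
Total head at PZ-14: h = 661.76 − 62.26 = 599.50 ft.
Head difference: h(PZ-8) − h(PZ-14) = 604.73 − 599.50 = 5.23 ft.
Hydraulic gradient: i = |Δh| / L = 5.23 / 4027.9 = 0.00130.
Flow is from higher to lower head: from PZ-8 toward PZ-14, i.e. toward the south-west.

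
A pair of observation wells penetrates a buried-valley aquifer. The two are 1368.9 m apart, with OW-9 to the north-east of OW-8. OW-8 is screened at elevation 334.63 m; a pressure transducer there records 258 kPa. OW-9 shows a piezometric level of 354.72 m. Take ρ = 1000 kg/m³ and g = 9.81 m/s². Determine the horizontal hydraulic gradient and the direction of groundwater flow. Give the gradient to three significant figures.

Pressure head at OW-8: ψ = P/(ρg) = 258×1000 / (1000 × 9.81) = 26.30 m.
Total head at OW-8: h = z + ψ = 334.63 + 26.30 = 360.93 m.
Total head at OW-9: h = 354.72 m (water level in the piezometer is the total head).
Head difference: h(OW-8) − h(OW-9) = 360.93 − 354.72 = 6.21 m.
Hydraulic gradient: i = |Δh| / L = 6.21 / 1368.9 = 0.00454.
Flow is from higher to lower head: from OW-8 toward OW-9, i.e. toward the north-east.

i ≈ 0.00454; groundwater flows toward the north-east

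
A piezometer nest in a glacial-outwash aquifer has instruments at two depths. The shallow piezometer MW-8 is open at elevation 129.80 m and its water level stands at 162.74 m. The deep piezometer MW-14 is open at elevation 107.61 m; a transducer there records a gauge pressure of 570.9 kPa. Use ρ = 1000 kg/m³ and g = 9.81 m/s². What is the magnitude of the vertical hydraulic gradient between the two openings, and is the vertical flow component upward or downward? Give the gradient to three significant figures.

Total head at MW-8: h = 162.74 m (water level in the standpipe).
Pressure head at MW-14: ψ = P/(ρg) = 570.9×1000 / (1000 × 9.81) = 58.20 m.
Total head at MW-14: h = z + ψ = 107.61 + 58.20 = 165.81 m.
Δh = h(MW-8) − h(MW-14) = 162.74 − 165.81 = -3.07 m.
Vertical separation Δz = 129.80 − 107.61 = 22.19 m.
|i_v| = |Δh| / Δz = 3.07 / 22.19 = 0.138.
Head is higher in the deep piezometer, so vertical flow is upward (discharge condition).

|i_v| ≈ 0.138; vertical flow is upward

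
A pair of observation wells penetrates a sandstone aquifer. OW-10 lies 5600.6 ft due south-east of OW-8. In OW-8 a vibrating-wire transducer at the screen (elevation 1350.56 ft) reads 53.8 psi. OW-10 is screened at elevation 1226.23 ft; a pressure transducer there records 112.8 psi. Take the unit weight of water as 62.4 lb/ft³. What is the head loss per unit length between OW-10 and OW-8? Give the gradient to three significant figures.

Pressure head at OW-8: ψ = 144·P/γ = 144 × 53.8 / 62.4 = 124.15 ft.
Total head at OW-8: h = z + ψ = 1350.56 + 124.15 = 1474.71 ft.
Pressure head at OW-10: ψ = 144·P/γ = 144 × 112.8 / 62.4 = 260.31 ft.
Total head at OW-10: h = z + ψ = 1226.23 + 260.31 = 1486.54 ft.
Head difference: h(OW-8) − h(OW-10) = 1474.71 − 1486.54 = -11.83 ft.
Hydraulic gradient: i = |Δh| / L = 11.83 / 5600.6 = 0.00211.

i ≈ 0.00211 ft/ft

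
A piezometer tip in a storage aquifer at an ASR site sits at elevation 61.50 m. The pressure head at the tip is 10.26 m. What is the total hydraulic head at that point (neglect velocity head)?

h = z + ψ = 61.50 + 10.26 = 71.76 m.

h ≈ 71.76 m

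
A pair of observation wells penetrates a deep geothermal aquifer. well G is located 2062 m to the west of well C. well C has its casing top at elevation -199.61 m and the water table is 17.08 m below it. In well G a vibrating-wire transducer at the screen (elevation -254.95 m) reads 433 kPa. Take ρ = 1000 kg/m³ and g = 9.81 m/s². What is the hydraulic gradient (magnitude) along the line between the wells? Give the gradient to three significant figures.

i ≈ 0.00285

Total head at well C: h = -199.61 − 17.08 = -216.69 m.
Pressure head at well G: ψ = P/(ρg) = 433×1000 / (1000 × 9.81) = 44.14 m.
Total head at well G: h = z + ψ = -254.95 + 44.14 = -210.81 m.
Head difference: h(well C) − h(well G) = -216.69 − (-210.81) = -5.88 m.
Hydraulic gradient: i = |Δh| / L = 5.88 / 2062 = 0.00285.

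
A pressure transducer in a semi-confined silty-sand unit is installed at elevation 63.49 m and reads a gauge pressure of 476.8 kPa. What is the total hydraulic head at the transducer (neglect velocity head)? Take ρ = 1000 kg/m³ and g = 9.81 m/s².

ψ = P/(ρg) = 476.8×1000 / (1000 × 9.81) = 48.60 m.
h = z + ψ = 63.49 + 48.60 = 112.09 m.

h ≈ 112.09 m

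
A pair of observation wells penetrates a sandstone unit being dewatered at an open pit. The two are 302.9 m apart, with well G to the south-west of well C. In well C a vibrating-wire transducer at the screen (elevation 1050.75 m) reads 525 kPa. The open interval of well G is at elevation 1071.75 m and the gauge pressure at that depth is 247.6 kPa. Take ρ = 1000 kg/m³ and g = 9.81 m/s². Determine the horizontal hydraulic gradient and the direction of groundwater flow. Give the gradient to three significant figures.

Pressure head at well C: ψ = P/(ρg) = 525×1000 / (1000 × 9.81) = 53.52 m.
Total head at well C: h = z + ψ = 1050.75 + 53.52 = 1104.27 m.
Pressure head at well G: ψ = P/(ρg) = 247.6×1000 / (1000 × 9.81) = 25.24 m.
Total head at well G: h = z + ψ = 1071.75 + 25.24 = 1096.99 m.
Head difference: h(well C) − h(well G) = 1104.27 − 1096.99 = 7.28 m.
Hydraulic gradient: i = |Δh| / L = 7.28 / 302.9 = 0.0240.
Flow is from higher to lower head: from well C toward well G, i.e. toward the south-west.

i ≈ 0.0240; groundwater flows toward the south-west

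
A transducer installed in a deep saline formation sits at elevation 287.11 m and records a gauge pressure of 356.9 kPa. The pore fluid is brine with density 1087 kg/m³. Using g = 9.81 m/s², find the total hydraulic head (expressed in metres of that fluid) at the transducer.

ψ = P/(ρg) = 356.9×1000 / (1087 × 9.81) = 33.47 m.
h = z + ψ = 287.11 + 33.47 = 320.58 m.

h ≈ 320.58 m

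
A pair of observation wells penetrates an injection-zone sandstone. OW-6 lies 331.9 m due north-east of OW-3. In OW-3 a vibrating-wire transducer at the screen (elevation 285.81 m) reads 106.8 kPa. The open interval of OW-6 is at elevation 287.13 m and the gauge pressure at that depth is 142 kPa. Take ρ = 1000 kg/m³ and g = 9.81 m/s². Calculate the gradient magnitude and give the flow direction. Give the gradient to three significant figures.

i ≈ 0.0148; groundwater flows toward the south-west

Pressure head at OW-3: ψ = P/(ρg) = 106.8×1000 / (1000 × 9.81) = 10.89 m.
Total head at OW-3: h = z + ψ = 285.81 + 10.89 = 296.70 m.
Pressure head at OW-6: ψ = P/(ρg) = 142×1000 / (1000 × 9.81) = 14.48 m.
Total head at OW-6: h = z + ψ = 287.13 + 14.48 = 301.61 m.
Head difference: h(OW-3) − h(OW-6) = 296.70 − 301.61 = -4.91 m.
Hydraulic gradient: i = |Δh| / L = 4.91 / 331.9 = 0.0148.
Flow is from higher to lower head: from OW-6 toward OW-3, i.e. toward the south-west.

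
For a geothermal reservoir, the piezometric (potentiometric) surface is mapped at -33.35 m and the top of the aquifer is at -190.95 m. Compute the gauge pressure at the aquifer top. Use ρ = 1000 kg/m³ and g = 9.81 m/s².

P ≈ 1550 kPa

Pressure head at the aquifer top: ψ = h − z = -33.35 − (-190.95) = 157.60 m.
P = ρgψ = 1000 × 9.81 × 157.60 = 1546056 Pa ≈ 1550 kPa.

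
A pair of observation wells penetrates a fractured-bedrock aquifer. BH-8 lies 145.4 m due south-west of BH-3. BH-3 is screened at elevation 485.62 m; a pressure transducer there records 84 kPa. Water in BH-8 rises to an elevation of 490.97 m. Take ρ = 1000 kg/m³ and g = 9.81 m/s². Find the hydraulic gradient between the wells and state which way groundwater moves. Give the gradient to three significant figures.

i ≈ 0.0221; groundwater flows toward the south-west

Pressure head at BH-3: ψ = P/(ρg) = 84×1000 / (1000 × 9.81) = 8.56 m.
Total head at BH-3: h = z + ψ = 485.62 + 8.56 = 494.18 m.
Total head at BH-8: h = 490.97 m (water level in the piezometer is the total head).
Head difference: h(BH-3) − h(BH-8) = 494.18 − 490.97 = 3.21 m.
Hydraulic gradient: i = |Δh| / L = 3.21 / 145.4 = 0.0221.
Flow is from higher to lower head: from BH-3 toward BH-8, i.e. toward the south-west.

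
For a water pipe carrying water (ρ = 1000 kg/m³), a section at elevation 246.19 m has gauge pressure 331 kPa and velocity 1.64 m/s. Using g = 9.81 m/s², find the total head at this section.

h ≈ 280.07 m

Pressure head ψ = P/(ρg) = 331×1000 / (1000 × 9.81) = 33.74 m.
Velocity head = v²/(2g) = 1.64² / (2 × 9.81) = 0.137 m.
h = z + ψ + v²/(2g) = 246.19 + 33.74 + 0.137 = 280.07 m.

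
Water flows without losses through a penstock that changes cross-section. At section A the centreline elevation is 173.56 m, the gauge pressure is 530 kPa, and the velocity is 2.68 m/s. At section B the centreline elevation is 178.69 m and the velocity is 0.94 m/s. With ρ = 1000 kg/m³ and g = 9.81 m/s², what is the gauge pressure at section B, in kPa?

P₂ ≈ 483 kPa

Pressure head at A: ψ₁ = P₁/(ρg) = 530×1000 / (1000 × 9.81) = 54.03 m.
Velocity heads: v₁²/2g = 2.68²/19.62 = 0.366 m; v₂²/2g = 0.94²/19.62 = 0.045 m.
Total head H = z₁ + ψ₁ + v₁²/2g = 173.56 + 54.03 + 0.366 = 227.96 m.
ψ₂ = H − z₂ − v₂²/2g = 227.96 − 178.69 − 0.045 = 49.23 m.
P₂ = ρgψ₂ = 1000 × 9.81 × 49.23 ≈ 483 kPa.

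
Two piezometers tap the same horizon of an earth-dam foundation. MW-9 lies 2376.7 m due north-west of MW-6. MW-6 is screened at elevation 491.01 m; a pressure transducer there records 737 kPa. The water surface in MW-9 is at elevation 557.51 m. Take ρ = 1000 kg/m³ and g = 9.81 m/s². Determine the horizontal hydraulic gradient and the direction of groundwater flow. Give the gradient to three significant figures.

Pressure head at MW-6: ψ = P/(ρg) = 737×1000 / (1000 × 9.81) = 75.13 m.
Total head at MW-6: h = z + ψ = 491.01 + 75.13 = 566.14 m.
Total head at MW-9: h = 557.51 m (water level in the piezometer is the total head).
Head difference: h(MW-6) − h(MW-9) = 566.14 − 557.51 = 8.63 m.
Hydraulic gradient: i = |Δh| / L = 8.63 / 2376.7 = 0.00363.
Flow is from higher to lower head: from MW-6 toward MW-9, i.e. toward the north-west.

i ≈ 0.00363; groundwater flows toward the north-west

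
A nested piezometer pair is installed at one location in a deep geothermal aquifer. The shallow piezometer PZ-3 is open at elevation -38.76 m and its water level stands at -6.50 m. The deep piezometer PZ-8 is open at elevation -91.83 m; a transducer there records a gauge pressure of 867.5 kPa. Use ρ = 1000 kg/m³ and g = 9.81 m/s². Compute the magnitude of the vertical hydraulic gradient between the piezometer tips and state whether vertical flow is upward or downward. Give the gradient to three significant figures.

Total head at PZ-3: h = -6.50 m (water level in the standpipe).
Pressure head at PZ-8: ψ = P/(ρg) = 867.5×1000 / (1000 × 9.81) = 88.43 m.
Total head at PZ-8: h = z + ψ = -91.83 + 88.43 = -3.40 m.
Δh = h(PZ-3) − h(PZ-8) = -6.50 − (-3.40) = -3.10 m.
Vertical separation Δz = -38.76 − (-91.83) = 53.07 m.
|i_v| = |Δh| / Δz = 3.10 / 53.07 = 0.0584.
Head is higher in the deep piezometer, so vertical flow is upward (discharge condition).

|i_v| ≈ 0.0584; vertical flow is upward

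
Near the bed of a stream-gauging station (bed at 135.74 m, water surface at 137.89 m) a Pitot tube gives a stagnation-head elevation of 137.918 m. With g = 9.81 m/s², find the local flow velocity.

v ≈ 0.741 m/s

Near the bed, under hydrostatic conditions, the piezometric head (z + ψ) equals the free-surface elevation, 137.89 m.
Velocity head = total − piezometric = 137.918 − 137.89 = 0.028 m.
v = √(2g·h_v) = √(2 × 9.81 × 0.028) = 0.741 m/s.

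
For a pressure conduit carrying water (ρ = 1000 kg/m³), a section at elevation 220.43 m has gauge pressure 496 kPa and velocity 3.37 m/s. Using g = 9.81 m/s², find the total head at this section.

Pressure head ψ = P/(ρg) = 496×1000 / (1000 × 9.81) = 50.56 m.
Velocity head = v²/(2g) = 3.37² / (2 × 9.81) = 0.579 m.
h = z + ψ + v²/(2g) = 220.43 + 50.56 + 0.579 = 271.57 m.

h ≈ 271.57 m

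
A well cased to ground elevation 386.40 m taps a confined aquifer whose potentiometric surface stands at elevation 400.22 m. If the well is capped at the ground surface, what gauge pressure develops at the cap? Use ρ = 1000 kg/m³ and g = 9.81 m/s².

P ≈ 136 kPa

Head above the cap: Δh = 400.22 − 386.40 = 13.82 m.
P = ρgΔh = 1000 × 9.81 × 13.82 = 135574 Pa ≈ 136 kPa.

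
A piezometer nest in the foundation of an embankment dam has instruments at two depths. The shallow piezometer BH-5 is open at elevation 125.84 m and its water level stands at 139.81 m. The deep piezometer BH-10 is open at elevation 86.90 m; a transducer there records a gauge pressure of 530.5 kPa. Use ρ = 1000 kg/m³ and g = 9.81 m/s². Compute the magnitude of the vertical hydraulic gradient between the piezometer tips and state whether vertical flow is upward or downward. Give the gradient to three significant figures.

|i_v| ≈ 0.0300; vertical flow is upward

Total head at BH-5: h = 139.81 m (water level in the standpipe).
Pressure head at BH-10: ψ = P/(ρg) = 530.5×1000 / (1000 × 9.81) = 54.08 m.
Total head at BH-10: h = z + ψ = 86.90 + 54.08 = 140.98 m.
Δh = h(BH-5) − h(BH-10) = 139.81 − 140.98 = -1.17 m.
Vertical separation Δz = 125.84 − 86.90 = 38.94 m.
|i_v| = |Δh| / Δz = 1.17 / 38.94 = 0.0300.
Head is higher in the deep piezometer, so vertical flow is upward (discharge condition).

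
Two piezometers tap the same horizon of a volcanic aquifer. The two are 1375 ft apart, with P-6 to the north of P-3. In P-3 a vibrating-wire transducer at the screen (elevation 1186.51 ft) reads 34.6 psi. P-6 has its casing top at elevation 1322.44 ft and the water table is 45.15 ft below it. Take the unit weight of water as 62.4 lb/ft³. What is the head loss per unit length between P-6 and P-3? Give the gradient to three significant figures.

i ≈ 0.00795 ft/ft

Pressure head at P-3: ψ = 144·P/γ = 144 × 34.6 / 62.4 = 79.85 ft.
Total head at P-3: h = z + ψ = 1186.51 + 79.85 = 1266.36 ft.
Total head at P-6: h = 1322.44 − 45.15 = 1277.29 ft.
Head difference: h(P-3) − h(P-6) = 1266.36 − 1277.29 = -10.93 ft.
Hydraulic gradient: i = |Δh| / L = 10.93 / 1375 = 0.00795.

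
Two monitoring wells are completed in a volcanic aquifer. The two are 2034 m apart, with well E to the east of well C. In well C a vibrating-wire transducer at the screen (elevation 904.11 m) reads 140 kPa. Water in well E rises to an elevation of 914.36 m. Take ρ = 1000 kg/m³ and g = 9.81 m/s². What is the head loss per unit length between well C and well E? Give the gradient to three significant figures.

i ≈ 0.00198 m/m

Pressure head at well C: ψ = P/(ρg) = 140×1000 / (1000 × 9.81) = 14.27 m.
Total head at well C: h = z + ψ = 904.11 + 14.27 = 918.38 m.
Total head at well E: h = 914.36 m (water level in the piezometer is the total head).
Head difference: h(well C) − h(well E) = 918.38 − 914.36 = 4.02 m.
Hydraulic gradient: i = |Δh| / L = 4.02 / 2034 = 0.00198.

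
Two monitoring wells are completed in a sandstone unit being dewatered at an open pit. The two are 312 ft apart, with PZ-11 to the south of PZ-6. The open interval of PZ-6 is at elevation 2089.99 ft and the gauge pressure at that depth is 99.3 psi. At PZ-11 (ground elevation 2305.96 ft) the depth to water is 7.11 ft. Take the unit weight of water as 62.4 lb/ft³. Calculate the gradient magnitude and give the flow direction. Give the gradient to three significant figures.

Pressure head at PZ-6: ψ = 144·P/γ = 144 × 99.3 / 62.4 = 229.15 ft.
Total head at PZ-6: h = z + ψ = 2089.99 + 229.15 = 2319.14 ft.
Total head at PZ-11: h = 2305.96 − 7.11 = 2298.85 ft.
Head difference: h(PZ-6) − h(PZ-11) = 2319.14 − 2298.85 = 20.29 ft.
Hydraulic gradient: i = |Δh| / L = 20.29 / 312 = 0.0650.
Flow is from higher to lower head: from PZ-6 toward PZ-11, i.e. toward the south.

i ≈ 0.0650; groundwater flows toward the south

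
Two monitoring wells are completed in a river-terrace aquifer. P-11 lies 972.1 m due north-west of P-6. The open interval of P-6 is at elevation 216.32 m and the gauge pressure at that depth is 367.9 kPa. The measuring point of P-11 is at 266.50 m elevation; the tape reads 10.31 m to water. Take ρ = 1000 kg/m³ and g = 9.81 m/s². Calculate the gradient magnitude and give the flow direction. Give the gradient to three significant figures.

i ≈ 0.00244; groundwater flows toward the south-east

Pressure head at P-6: ψ = P/(ρg) = 367.9×1000 / (1000 × 9.81) = 37.50 m.
Total head at P-6: h = z + ψ = 216.32 + 37.50 = 253.82 m.
Total head at P-11: h = 266.50 − 10.31 = 256.19 m.
Head difference: h(P-6) − h(P-11) = 253.82 − 256.19 = -2.37 m.
Hydraulic gradient: i = |Δh| / L = 2.37 / 972.1 = 0.00244.
Flow is from higher to lower head: from P-11 toward P-6, i.e. toward the south-east.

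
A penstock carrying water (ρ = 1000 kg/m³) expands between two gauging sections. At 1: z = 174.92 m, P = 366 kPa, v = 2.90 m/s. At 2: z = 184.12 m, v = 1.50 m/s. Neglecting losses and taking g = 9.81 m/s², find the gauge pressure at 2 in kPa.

Pressure head at 1: ψ₁ = P₁/(ρg) = 366×1000 / (1000 × 9.81) = 37.31 m.
Velocity heads: v₁²/2g = 2.90²/19.62 = 0.429 m; v₂²/2g = 1.50²/19.62 = 0.115 m.
Total head H = z₁ + ψ₁ + v₁²/2g = 174.92 + 37.31 + 0.429 = 212.66 m.
ψ₂ = H − z₂ − v₂²/2g = 212.66 − 184.12 − 0.115 = 28.42 m.
P₂ = ρgψ₂ = 1000 × 9.81 × 28.42 ≈ 279 kPa.

P₂ ≈ 279 kPa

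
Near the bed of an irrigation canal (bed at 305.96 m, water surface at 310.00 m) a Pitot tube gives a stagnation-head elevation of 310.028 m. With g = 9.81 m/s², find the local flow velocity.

v ≈ 0.741 m/s

Near the bed, under hydrostatic conditions, the piezometric head (z + ψ) equals the free-surface elevation, 310.00 m.
Velocity head = total − piezometric = 310.028 − 310.00 = 0.028 m.
v = √(2g·h_v) = √(2 × 9.81 × 0.028) = 0.741 m/s.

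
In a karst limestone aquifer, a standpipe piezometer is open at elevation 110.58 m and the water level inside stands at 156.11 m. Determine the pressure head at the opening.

ψ ≈ 45.53 m

Total head h = 156.11 m (the water-surface elevation in the piezometer).
Pressure head ψ = h − z = 156.11 − 110.58 = 45.53 m.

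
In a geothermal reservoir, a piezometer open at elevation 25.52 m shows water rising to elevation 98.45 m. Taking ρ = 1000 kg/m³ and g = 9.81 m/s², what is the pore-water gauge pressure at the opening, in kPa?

P ≈ 715 kPa

Pressure head ψ = h − z = 98.45 − 25.52 = 72.93 m.
P = ρgψ = 1000 × 9.81 × 72.93 = 715443 Pa ≈ 715 kPa.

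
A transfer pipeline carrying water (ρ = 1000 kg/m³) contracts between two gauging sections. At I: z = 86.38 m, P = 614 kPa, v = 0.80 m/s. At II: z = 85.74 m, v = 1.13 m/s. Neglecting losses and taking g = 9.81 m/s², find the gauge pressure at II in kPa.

Pressure head at I: ψ₁ = P₁/(ρg) = 614×1000 / (1000 × 9.81) = 62.59 m.
Velocity heads: v₁²/2g = 0.80²/19.62 = 0.033 m; v₂²/2g = 1.13²/19.62 = 0.065 m.
Total head H = z₁ + ψ₁ + v₁²/2g = 86.38 + 62.59 + 0.033 = 149.00 m.
ψ₂ = H − z₂ − v₂²/2g = 149.00 − 85.74 − 0.065 = 63.20 m.
P₂ = ρgψ₂ = 1000 × 9.81 × 63.20 ≈ 620 kPa.

P₂ ≈ 620 kPa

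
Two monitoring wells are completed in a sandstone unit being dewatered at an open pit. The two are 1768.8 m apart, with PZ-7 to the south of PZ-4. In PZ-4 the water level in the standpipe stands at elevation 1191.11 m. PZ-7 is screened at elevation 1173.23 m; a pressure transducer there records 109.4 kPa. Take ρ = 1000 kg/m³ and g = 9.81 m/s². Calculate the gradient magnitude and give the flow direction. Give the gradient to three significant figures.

Total head at PZ-4: h = 1191.11 m (water level in the piezometer is the total head).
Pressure head at PZ-7: ψ = P/(ρg) = 109.4×1000 / (1000 × 9.81) = 11.15 m.
Total head at PZ-7: h = z + ψ = 1173.23 + 11.15 = 1184.38 m.
Head difference: h(PZ-4) − h(PZ-7) = 1191.11 − 1184.38 = 6.73 m.
Hydraulic gradient: i = |Δh| / L = 6.73 / 1768.8 = 0.00380.
Flow is from higher to lower head: from PZ-4 toward PZ-7, i.e. toward the south.

i ≈ 0.00380; groundwater flows toward the south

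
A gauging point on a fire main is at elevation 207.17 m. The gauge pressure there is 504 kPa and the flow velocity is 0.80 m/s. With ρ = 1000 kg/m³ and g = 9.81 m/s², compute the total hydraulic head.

Pressure head ψ = P/(ρg) = 504×1000 / (1000 × 9.81) = 51.38 m.
Velocity head = v²/(2g) = 0.80² / (2 × 9.81) = 0.033 m.
h = z + ψ + v²/(2g) = 207.17 + 51.38 + 0.033 = 258.58 m.

h ≈ 258.58 m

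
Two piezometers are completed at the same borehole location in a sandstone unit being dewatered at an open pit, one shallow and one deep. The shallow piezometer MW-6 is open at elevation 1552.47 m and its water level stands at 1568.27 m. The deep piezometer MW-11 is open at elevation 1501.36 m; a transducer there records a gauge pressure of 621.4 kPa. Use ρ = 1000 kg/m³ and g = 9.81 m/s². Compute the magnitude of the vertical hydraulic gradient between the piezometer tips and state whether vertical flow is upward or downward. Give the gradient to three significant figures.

Total head at MW-6: h = 1568.27 m (water level in the standpipe).
Pressure head at MW-11: ψ = P/(ρg) = 621.4×1000 / (1000 × 9.81) = 63.34 m.
Total head at MW-11: h = z + ψ = 1501.36 + 63.34 = 1564.70 m.
Δh = h(MW-6) − h(MW-11) = 1568.27 − 1564.70 = 3.57 m.
Vertical separation Δz = 1552.47 − 1501.36 = 51.11 m.
|i_v| = |Δh| / Δz = 3.57 / 51.11 = 0.0698.
Head is higher in the shallow piezometer, so vertical flow is downward (recharge condition).

|i_v| ≈ 0.0698; vertical flow is downward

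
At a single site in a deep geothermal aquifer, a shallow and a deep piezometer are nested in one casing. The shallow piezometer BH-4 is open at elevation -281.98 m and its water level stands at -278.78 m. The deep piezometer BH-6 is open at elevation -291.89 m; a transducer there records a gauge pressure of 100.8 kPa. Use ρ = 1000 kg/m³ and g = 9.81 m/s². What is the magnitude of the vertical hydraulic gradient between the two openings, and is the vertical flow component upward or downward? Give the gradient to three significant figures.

|i_v| ≈ 0.286; vertical flow is downward

Total head at BH-4: h = -278.78 m (water level in the standpipe).
Pressure head at BH-6: ψ = P/(ρg) = 100.8×1000 / (1000 × 9.81) = 10.28 m.
Total head at BH-6: h = z + ψ = -291.89 + 10.28 = -281.61 m.
Δh = h(BH-4) − h(BH-6) = -278.78 − (-281.61) = 2.83 m.
Vertical separation Δz = -281.98 − (-291.89) = 9.91 m.
|i_v| = |Δh| / Δz = 2.83 / 9.91 = 0.286.
Head is higher in the shallow piezometer, so vertical flow is downward (recharge condition).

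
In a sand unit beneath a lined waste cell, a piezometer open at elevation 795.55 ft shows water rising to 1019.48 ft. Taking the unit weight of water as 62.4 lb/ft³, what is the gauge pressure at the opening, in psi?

P ≈ 97.0 psi

Pressure head ψ = h − z = 1019.48 − 795.55 = 223.93 ft.
P = γ·ψ / 144 = 62.4 × 223.93 / 144 = 97.0 psi.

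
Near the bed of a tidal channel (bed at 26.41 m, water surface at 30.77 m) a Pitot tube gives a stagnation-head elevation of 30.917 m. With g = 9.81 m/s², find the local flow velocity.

Near the bed, under hydrostatic conditions, the piezometric head (z + ψ) equals the free-surface elevation, 30.77 m.
Velocity head = total − piezometric = 30.917 − 30.77 = 0.147 m.
v = √(2g·h_v) = √(2 × 9.81 × 0.147) = 1.70 m/s.

v ≈ 1.70 m/s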